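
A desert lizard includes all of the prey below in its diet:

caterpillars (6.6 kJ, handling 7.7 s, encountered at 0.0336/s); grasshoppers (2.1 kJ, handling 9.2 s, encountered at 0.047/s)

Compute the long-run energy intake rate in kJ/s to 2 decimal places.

R = Σλ_iE_i / (1 + Σλ_ih_i)
Numerator: 0.0336×6.6 + 0.047×2.1 = 0.3205
Denominator: 1 + 0.0336×7.7 + 0.047×9.2 = 1.691
R = 0.3205/1.691 = 0.1895 kJ/s

0.19 kJ/s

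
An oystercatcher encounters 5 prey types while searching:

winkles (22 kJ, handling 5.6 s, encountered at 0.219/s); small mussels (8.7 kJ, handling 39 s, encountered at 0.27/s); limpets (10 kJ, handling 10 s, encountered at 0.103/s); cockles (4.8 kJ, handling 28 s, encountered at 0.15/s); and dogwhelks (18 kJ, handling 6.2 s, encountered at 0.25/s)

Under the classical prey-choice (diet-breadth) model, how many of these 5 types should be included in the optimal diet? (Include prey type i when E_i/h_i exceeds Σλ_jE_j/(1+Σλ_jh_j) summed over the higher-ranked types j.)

2

Rank by E/h (kJ/s): winkles 3.93, dogwhelks 2.9, limpets 1, small mussels 0.223, cockles 0.171. Include each in turn until the next type's E/h falls below the running intake rate.
Rate on top 1: 2.164. dogwhelks: 2.9 > 2.164 → include.
Rate on top 2: 2.467. limpets: 1 < 2.467 → exclude; stop.
Optimal diet: winkles, dogwhelks — 2 of 5 types.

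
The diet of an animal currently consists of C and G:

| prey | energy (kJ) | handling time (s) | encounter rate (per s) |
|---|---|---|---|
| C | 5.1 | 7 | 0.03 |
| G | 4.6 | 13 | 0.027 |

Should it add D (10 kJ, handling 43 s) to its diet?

On C and G alone, R = ΣλE/(1+Σλh) = 0.2772/1.561 = 0.1776 kJ/s.
Profitability of D: 10/43 = 0.2326 kJ/s.
Since 0.2326 > R, including D increases the long-run rate.

Yes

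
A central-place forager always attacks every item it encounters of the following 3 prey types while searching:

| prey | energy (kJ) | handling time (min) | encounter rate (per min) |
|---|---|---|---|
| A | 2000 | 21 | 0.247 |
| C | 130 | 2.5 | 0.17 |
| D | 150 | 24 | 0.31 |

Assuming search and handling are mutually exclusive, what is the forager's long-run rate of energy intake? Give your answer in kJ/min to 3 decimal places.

40.037 kJ/min

Energy encountered per unit search time: 0.247×2000 + 0.17×130 + 0.31×150 = 562.6 kJ/min.
Handling time per unit search time: 0.247×21 + 0.17×2.5 + 0.31×24 = 13.05.
Rate = 562.6/(1 + 13.05) = 40.04 kJ/min.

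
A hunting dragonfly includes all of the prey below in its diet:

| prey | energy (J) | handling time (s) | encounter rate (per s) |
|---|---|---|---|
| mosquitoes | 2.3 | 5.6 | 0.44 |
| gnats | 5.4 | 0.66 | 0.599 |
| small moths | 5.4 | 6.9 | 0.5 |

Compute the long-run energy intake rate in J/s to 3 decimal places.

Energy encountered per unit search time: 0.44×2.3 + 0.599×5.4 + 0.5×5.4 = 6.947 J/s.
Handling time per unit search time: 0.44×5.6 + 0.599×0.66 + 0.5×6.9 = 6.309.
Rate = 6.947/(1 + 6.309) = 0.9504 J/s.

0.950 J/s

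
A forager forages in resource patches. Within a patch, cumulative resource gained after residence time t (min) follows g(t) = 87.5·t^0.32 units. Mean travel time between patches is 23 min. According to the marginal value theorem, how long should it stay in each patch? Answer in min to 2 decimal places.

10.82 min

Optimal t* satisfies g'(t*) = g(t*)/(T + t*).
g'(t) = 0.32·87.5·t^-0.68. Setting 0.32·87.5·t^-0.68 = 87.5·t^0.32/(23+t) gives 0.32(23+t) = t, so 0.68·t = 0.32×23.
t* = 0.32×23/0.68 = 10.82 min.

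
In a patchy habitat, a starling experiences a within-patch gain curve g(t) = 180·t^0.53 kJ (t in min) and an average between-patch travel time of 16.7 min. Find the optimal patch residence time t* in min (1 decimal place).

By the marginal value theorem, leave when the instantaneous gain rate g'(t) equals the habitat-wide average g(t)/(T + t).
g'(t) = 0.53·180·t^-0.47. Setting 0.53·180·t^-0.47 = 180·t^0.53/(16.7+t) gives 0.53(16.7+t) = t, so 0.47·t = 0.53×16.7.
t* = 0.53×16.7/0.47 = 18.83 min.

18.8 min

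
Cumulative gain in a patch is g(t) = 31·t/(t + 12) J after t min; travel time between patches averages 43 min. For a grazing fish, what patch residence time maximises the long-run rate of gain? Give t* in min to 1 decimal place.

Maximise g(t)/(T+t): set derivative to zero → g'(t)(T+t) = g(t).
g'(t) = 31·12/(t + 12)². Setting 31·12/(t+12)² = 31t/[(t+12)(43+t)] gives 12(43+t) = t(t+12), so t² = 12×43 = 516.
t* = √516 = 22.72 min.

22.7 min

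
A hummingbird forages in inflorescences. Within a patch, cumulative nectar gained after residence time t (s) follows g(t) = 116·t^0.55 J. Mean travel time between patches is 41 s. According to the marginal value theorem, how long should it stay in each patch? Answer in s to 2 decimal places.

By the marginal value theorem, leave when the instantaneous gain rate g'(t) equals the habitat-wide average g(t)/(T + t).
g'(t) = 0.55·116·t^-0.45. Setting 0.55·116·t^-0.45 = 116·t^0.55/(41+t) gives 0.55(41+t) = t, so 0.45·t = 0.55×41.
t* = 0.55×41/0.45 = 50.11 s.

50.11 s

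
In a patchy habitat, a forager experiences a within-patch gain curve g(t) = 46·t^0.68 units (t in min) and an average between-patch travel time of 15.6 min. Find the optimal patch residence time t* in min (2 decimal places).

33.15 min

Optimal t* satisfies g'(t*) = g(t*)/(T + t*).
g'(t) = 0.68·46·t^-0.32. Setting 0.68·46·t^-0.32 = 46·t^0.68/(15.6+t) gives 0.68(15.6+t) = t, so 0.32·t = 0.68×15.6.
t* = 0.68×15.6/0.32 = 33.15 min.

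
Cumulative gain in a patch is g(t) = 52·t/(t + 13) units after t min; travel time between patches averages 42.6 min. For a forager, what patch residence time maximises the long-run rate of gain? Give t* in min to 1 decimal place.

Optimal t* satisfies g'(t*) = g(t*)/(T + t*).
g'(t) = 52·13/(t + 13)². Setting 52·13/(t+13)² = 52t/[(t+13)(42.6+t)] gives 13(42.6+t) = t(t+13), so t² = 13×42.6 = 553.8.
t* = √553.8 = 23.53 min.

23.5 min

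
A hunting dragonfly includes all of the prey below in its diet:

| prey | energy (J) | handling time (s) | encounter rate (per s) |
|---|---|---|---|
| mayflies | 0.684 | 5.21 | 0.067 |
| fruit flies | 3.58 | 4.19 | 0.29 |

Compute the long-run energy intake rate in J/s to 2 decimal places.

0.42 J/s

R = (0.067×0.684 + 0.29×3.58) / (1 + 0.067×5.21 + 0.29×4.19) = 1.084/2.564 = 0.4228 J/s.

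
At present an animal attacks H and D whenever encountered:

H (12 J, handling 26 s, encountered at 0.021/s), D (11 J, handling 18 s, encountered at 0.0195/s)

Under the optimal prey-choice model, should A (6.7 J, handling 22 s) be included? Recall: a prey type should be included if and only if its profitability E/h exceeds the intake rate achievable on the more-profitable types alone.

Yes

On H and D alone, R = ΣλE/(1+Σλh) = 0.4665/1.897 = 0.2459 J/s.
A: E/h = 6.7/22 = 0.3045 J/s.
0.3045 > 0.2459, so adding A raises the average — include it.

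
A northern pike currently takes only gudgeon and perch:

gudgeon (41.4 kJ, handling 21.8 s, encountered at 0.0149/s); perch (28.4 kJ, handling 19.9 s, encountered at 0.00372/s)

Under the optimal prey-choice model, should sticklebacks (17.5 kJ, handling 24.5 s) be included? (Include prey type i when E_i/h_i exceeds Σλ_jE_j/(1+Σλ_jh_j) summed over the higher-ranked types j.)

Current rate: (0.0149×41.4 + 0.00372×28.4)/(1 + 0.0149×21.8 + 0.00372×19.9) = 0.5165 kJ/s.
Profitability of sticklebacks: 17.5/24.5 = 0.7143 kJ/s.
0.7143 > 0.5165, so adding sticklebacks raises the average — include it.

Yes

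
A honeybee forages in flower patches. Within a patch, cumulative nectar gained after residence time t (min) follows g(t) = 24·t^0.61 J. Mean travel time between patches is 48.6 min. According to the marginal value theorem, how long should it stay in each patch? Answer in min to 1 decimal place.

76.0 min

By the marginal value theorem, leave when the instantaneous gain rate g'(t) equals the habitat-wide average g(t)/(T + t).
g'(t) = 0.61·24·t^-0.39. Setting 0.61·24·t^-0.39 = 24·t^0.61/(48.6+t) gives 0.61(48.6+t) = t, so 0.39·t = 0.61×48.6.
t* = 0.61×48.6/0.39 = 76.02 min.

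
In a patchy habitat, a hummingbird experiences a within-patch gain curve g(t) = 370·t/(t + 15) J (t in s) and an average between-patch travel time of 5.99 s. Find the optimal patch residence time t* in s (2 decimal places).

By the marginal value theorem, leave when the instantaneous gain rate g'(t) equals the habitat-wide average g(t)/(T + t).
g'(t) = 370·15/(t + 15)². Setting 370·15/(t+15)² = 370t/[(t+15)(5.99+t)] gives 15(5.99+t) = t(t+15), so t² = 15×5.99 = 89.85.
t* = √89.85 = 9.479 s.

9.48 s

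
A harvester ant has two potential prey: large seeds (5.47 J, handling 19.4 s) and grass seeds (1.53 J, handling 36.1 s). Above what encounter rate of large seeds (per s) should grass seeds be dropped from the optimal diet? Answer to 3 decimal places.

0.009 per s

Drop grass seeds once their profitability E₂/h₂ falls below the rate achievable on large seeds alone: E₂/h₂ = λE₁/(1 + λh₁).
Solve for λ: λE₁h₂ = E₂(1 + λh₁) → λ(E₁h₂ − E₂h₁) = E₂ → λ = E₂/(E₁h₂ − E₂h₁).
λ = 1.53/(5.47×36.1 − 1.53×19.4) = 1.53/167.8 = 0.009119 per s.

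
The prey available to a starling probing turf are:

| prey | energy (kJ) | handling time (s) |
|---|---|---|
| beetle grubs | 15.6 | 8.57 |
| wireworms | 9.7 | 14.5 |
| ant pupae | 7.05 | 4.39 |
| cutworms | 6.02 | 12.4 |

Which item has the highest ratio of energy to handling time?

In descending order of E/h:
beetle grubs: 15.6/8.57 = 1.82 kJ/s
ant pupae: 7.05/4.39 = 1.61 kJ/s
wireworms: 9.7/14.5 = 0.669 kJ/s
cutworms: 6.02/12.4 = 0.485 kJ/s

beetle grubs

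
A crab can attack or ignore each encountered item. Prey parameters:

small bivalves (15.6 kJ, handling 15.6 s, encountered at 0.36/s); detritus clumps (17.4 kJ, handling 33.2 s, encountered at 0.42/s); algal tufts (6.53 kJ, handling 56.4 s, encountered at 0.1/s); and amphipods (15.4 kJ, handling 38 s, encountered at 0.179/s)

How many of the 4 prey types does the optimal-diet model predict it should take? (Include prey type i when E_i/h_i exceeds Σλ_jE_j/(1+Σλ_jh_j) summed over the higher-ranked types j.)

E/h in descending order: small bivalves 1, detritus clumps 0.524, amphipods 0.405, algal tufts 0.116 kJ/s. The optimal diet is the largest prefix of this list for which every included type satisfies E_i/h_i > R on the types above it.
Rate on top 1: 0.8489. detritus clumps: 0.524 < 0.8489 → exclude; stop.
Optimal diet: small bivalves — 1 of 4 types.

1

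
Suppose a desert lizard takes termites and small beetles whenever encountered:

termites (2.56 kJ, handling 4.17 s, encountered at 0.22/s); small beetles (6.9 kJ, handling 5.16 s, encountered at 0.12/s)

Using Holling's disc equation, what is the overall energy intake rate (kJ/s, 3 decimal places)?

0.548 kJ/s

R = (0.22×2.56 + 0.12×6.9) / (1 + 0.22×4.17 + 0.12×5.16) = 1.391/2.537 = 0.5485 kJ/s.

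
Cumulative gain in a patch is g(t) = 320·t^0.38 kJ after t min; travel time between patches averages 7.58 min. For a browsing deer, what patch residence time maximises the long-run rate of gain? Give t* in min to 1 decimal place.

Optimal t* satisfies g'(t*) = g(t*)/(T + t*).
g'(t) = 0.38·320·t^-0.62. Setting 0.38·320·t^-0.62 = 320·t^0.38/(7.58+t) gives 0.38(7.58+t) = t, so 0.62·t = 0.38×7.58.
t* = 0.38×7.58/0.62 = 4.646 min.

4.6 min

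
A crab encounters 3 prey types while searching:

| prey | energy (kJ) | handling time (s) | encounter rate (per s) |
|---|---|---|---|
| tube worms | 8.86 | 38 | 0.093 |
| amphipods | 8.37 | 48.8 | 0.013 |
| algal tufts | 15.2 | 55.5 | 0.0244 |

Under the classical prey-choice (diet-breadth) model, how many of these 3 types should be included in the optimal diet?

2

Rank by E/h (kJ/s): algal tufts 0.274, tube worms 0.233, amphipods 0.172. Include each in turn until the next type's E/h falls below the running intake rate.
Rate on top 1: 0.1575. tube worms: 0.233 > 0.1575 → include.
Rate on top 2: 0.2029. amphipods: 0.172 < 0.2029 → exclude; stop.
Optimal diet: algal tufts, tube worms — 2 of 3 types.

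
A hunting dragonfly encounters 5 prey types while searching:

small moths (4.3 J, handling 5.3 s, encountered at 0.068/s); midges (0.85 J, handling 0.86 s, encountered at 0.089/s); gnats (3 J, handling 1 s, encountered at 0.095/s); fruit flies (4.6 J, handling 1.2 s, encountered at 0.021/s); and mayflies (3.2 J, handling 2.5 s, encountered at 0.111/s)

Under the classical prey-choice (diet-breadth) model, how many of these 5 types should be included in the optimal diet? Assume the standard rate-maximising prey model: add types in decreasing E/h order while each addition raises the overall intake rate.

5

Profitabilities (E/h, J/s): fruit flies 3.83, gnats 3, mayflies 1.28, midges 0.988, small moths 0.811. Add prey in this order while the next type's profitability exceeds the intake rate on those already taken.
Rate on top 1: 0.09423. gnats: 3 > 0.09423 → include.
Rate on top 2: 0.3407. mayflies: 1.28 > 0.3407 → include.
Rate on top 3: 0.5272. midges: 0.988 > 0.5272 → include.
Rate on top 4: 0.5511. small moths: 0.811 > 0.5511 → include.
Optimal diet: fruit flies, gnats, mayflies, midges, small moths — 5 of 5 types.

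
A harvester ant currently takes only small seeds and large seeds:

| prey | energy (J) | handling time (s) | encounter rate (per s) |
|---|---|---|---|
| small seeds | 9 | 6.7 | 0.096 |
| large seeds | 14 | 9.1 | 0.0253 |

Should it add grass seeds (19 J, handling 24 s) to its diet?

Yes

Current rate: (0.096×9 + 0.0253×14)/(1 + 0.096×6.7 + 0.0253×9.1) = 0.6503 J/s.
grass seeds: E/h = 19/24 = 0.7917 J/s.
Since 0.7917 > R, including grass seeds increases the long-run rate.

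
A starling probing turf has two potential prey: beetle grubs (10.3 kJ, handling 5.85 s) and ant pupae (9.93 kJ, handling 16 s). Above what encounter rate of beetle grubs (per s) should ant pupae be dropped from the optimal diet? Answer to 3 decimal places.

At the threshold, the rate on beetle grubs alone equals the profitability of ant pupae: λ·10.3/(1 + λ·5.85) = 9.93/16 = 0.6206.
Rearranging, λ(10.3 − 0.6206×5.85) = 0.6206, so λ = 0.6206/6.669 = 0.09306 per s.

0.093 per s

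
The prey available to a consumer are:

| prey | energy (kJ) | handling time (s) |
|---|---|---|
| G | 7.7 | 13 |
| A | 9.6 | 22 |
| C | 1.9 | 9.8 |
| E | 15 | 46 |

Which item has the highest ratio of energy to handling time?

Profitability E/h (kJ/s): G = 7.7/13 = 0.592, A = 9.6/22 = 0.436, C = 1.9/9.8 = 0.194, E = 15/46 = 0.326.
Ranked: G > A > E > C.

G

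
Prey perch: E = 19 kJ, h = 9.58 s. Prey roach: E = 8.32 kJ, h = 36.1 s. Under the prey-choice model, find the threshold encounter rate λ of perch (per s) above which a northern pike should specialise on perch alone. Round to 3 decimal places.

Drop roach once their profitability E₂/h₂ falls below the rate achievable on perch alone: E₂/h₂ = λE₁/(1 + λh₁).
Solve for λ: λE₁h₂ = E₂(1 + λh₁) → λ(E₁h₂ − E₂h₁) = E₂ → λ = E₂/(E₁h₂ − E₂h₁).
λ = 8.32/(19×36.1 − 8.32×9.58) = 8.32/606.2 = 0.01372 per s.

0.014 per s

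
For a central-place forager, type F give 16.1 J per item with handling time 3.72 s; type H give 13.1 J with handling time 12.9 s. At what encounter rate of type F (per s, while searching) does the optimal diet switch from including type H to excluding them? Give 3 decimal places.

Drop type H once their profitability E₂/h₂ falls below the rate achievable on type F alone: E₂/h₂ = λE₁/(1 + λh₁).
Solve for λ: λE₁h₂ = E₂(1 + λh₁) → λ(E₁h₂ − E₂h₁) = E₂ → λ = E₂/(E₁h₂ − E₂h₁).
λ = 13.1/(16.1×12.9 − 13.1×3.72) = 13.1/159 = 0.08241 per s.

0.082 per s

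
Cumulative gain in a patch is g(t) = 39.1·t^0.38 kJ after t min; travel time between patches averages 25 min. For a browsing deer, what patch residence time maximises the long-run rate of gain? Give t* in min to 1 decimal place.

15.3 min

Optimal t* satisfies g'(t*) = g(t*)/(T + t*).
g'(t) = 0.38·39.1·t^-0.62. Setting 0.38·39.1·t^-0.62 = 39.1·t^0.38/(25+t) gives 0.38(25+t) = t, so 0.62·t = 0.38×25.
t* = 0.38×25/0.62 = 15.32 min.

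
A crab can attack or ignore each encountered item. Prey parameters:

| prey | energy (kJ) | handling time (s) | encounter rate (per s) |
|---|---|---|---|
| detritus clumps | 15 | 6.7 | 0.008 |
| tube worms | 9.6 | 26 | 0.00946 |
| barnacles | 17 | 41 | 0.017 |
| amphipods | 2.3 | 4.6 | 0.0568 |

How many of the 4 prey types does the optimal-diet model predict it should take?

4

Profitabilities (E/h, kJ/s): detritus clumps 2.24, amphipods 0.5, barnacles 0.415, tube worms 0.369. Add prey in this order while the next type's profitability exceeds the intake rate on those already taken.
Rate on top 1: 0.1139. amphipods: 0.5 > 0.1139 → include.
Rate on top 2: 0.1906. barnacles: 0.415 > 0.1906 → include.
Rate on top 3: 0.2682. tube worms: 0.369 > 0.2682 → include.
Optimal diet: detritus clumps, amphipods, barnacles, tube worms — 4 of 4 types.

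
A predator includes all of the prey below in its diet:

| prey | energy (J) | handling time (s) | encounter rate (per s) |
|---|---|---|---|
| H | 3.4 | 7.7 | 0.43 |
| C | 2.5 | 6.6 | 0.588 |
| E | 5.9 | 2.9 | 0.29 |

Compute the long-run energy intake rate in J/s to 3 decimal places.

0.514 J/s

R = Σλ_iE_i / (1 + Σλ_ih_i)
Numerator: 0.43×3.4 + 0.588×2.5 + 0.29×5.9 = 4.643
Denominator: 1 + 0.43×7.7 + 0.588×6.6 + 0.29×2.9 = 9.033
R = 4.643/9.033 = 0.514 J/s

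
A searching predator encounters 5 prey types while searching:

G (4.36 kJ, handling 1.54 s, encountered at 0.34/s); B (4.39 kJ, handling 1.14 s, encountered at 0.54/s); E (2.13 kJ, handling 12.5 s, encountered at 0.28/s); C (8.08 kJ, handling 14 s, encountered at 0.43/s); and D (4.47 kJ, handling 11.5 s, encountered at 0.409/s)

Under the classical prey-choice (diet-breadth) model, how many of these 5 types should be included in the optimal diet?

E/h in descending order: B 3.85, G 2.83, C 0.577, D 0.389, E 0.17 kJ/s. The optimal diet is the largest prefix of this list for which every included type satisfies E_i/h_i > R on the types above it.
Rate on top 1: 1.467. G: 2.83 > 1.467 → include.
Rate on top 2: 1.801. C: 0.577 < 1.801 → exclude; stop.
Optimal diet: B, G — 2 of 5 types.

2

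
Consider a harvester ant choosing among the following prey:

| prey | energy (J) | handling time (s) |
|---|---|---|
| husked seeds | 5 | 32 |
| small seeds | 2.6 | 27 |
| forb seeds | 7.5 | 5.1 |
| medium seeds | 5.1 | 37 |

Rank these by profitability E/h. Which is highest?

In descending order of E/h:
forb seeds: 7.5/5.1 = 1.47 J/s
husked seeds: 5/32 = 0.156 J/s
medium seeds: 5.1/37 = 0.138 J/s
small seeds: 2.6/27 = 0.0963 J/s

forb seeds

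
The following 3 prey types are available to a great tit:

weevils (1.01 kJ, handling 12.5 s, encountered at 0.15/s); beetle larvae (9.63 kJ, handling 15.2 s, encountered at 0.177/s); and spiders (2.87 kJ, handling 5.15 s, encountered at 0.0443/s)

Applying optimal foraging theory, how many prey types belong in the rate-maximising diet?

E/h in descending order: beetle larvae 0.634, spiders 0.557, weevils 0.0808 kJ/s. The optimal diet is the largest prefix of this list for which every included type satisfies E_i/h_i > R on the types above it.
Rate on top 1: 0.4619. spiders: 0.557 > 0.4619 → include.
Rate on top 2: 0.4674. weevils: 0.0808 < 0.4674 → exclude; stop.
Optimal diet: beetle larvae, spiders — 2 of 3 types.

2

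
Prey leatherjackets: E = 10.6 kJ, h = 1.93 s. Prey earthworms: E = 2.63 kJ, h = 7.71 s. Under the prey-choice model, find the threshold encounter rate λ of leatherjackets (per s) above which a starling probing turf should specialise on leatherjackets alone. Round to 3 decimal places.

0.034 per s

Drop earthworms once their profitability E₂/h₂ falls below the rate achievable on leatherjackets alone: E₂/h₂ = λE₁/(1 + λh₁).
Solve for λ: λE₁h₂ = E₂(1 + λh₁) → λ(E₁h₂ − E₂h₁) = E₂ → λ = E₂/(E₁h₂ − E₂h₁).
λ = 2.63/(10.6×7.71 − 2.63×1.93) = 2.63/76.65 = 0.03431 per s.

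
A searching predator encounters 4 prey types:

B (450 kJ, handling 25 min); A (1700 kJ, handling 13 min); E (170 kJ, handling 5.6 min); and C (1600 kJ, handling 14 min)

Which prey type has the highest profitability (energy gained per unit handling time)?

Profitability E/h (kJ/min): B = 450/25 = 18, A = 1700/13 = 131, E = 170/5.6 = 30.4, C = 1600/14 = 114.
Ranked: A > C > E > B.

A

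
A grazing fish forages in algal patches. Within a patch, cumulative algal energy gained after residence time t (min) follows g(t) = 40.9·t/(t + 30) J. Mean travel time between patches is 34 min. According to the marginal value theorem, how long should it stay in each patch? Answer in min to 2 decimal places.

31.94 min

Maximise g(t)/(T+t): set derivative to zero → g'(t)(T+t) = g(t).
g'(t) = 40.9·30/(t + 30)². Setting 40.9·30/(t+30)² = 40.9t/[(t+30)(34+t)] gives 30(34+t) = t(t+30), so t² = 30×34 = 1020.
t* = √1020 = 31.94 min.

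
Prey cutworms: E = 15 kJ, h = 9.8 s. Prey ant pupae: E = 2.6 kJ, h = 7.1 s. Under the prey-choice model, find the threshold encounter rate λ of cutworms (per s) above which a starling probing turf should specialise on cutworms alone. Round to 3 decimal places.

0.032 per s

The zero-one rule: include ant pupae iff E₂/h₂ > λE₁/(1+λh₁). Equality gives the switch point.
λE₁h₂ = E₂ + λE₂h₁ ⇒ λ = E₂/(E₁h₂ − E₂h₁) = 2.6/(106.5 − 25.48) = 0.03209 per s.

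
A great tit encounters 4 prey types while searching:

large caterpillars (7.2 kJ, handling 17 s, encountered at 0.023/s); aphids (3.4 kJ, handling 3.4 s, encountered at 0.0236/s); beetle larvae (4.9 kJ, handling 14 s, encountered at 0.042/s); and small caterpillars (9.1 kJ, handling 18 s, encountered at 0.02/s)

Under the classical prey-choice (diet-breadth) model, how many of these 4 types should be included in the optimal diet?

E/h in descending order: aphids 1, small caterpillars 0.506, large caterpillars 0.424, beetle larvae 0.35 kJ/s. The optimal diet is the largest prefix of this list for which every included type satisfies E_i/h_i > R on the types above it.
Rate on top 1: 0.07428. small caterpillars: 0.506 > 0.07428 → include.
Rate on top 2: 0.1821. large caterpillars: 0.424 > 0.1821 → include.
Rate on top 3: 0.2336. beetle larvae: 0.35 > 0.2336 → include.
Optimal diet: aphids, small caterpillars, large caterpillars, beetle larvae — 4 of 4 types.

4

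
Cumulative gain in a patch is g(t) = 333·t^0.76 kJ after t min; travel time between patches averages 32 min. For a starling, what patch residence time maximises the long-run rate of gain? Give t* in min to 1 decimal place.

By the marginal value theorem, leave when the instantaneous gain rate g'(t) equals the habitat-wide average g(t)/(T + t).
g'(t) = 0.76·333·t^-0.24. Setting 0.76·333·t^-0.24 = 333·t^0.76/(32+t) gives 0.76(32+t) = t, so 0.24·t = 0.76×32.
t* = 0.76×32/0.24 = 101.3 min.

101.3 min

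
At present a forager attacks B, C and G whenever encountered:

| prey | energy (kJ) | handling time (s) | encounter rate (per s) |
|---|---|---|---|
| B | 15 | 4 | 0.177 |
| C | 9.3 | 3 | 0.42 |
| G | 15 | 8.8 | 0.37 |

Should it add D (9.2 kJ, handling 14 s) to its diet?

On B, C and G alone, R = ΣλE/(1+Σλh) = 12.11/6.224 = 1.946 kJ/s.
Profitability of D: 9.2/14 = 0.6571 kJ/s.
0.6571 < 1.946, so adding D would lower the average — exclude it.

No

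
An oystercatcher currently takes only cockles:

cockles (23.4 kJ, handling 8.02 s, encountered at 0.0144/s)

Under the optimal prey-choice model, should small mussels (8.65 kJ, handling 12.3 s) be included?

On cockles alone, R = ΣλE/(1+Σλh) = 0.337/1.115 = 0.3021 kJ/s.
small mussels: E/h = 8.65/12.3 = 0.7033 kJ/s.
0.7033 > 0.3021, so adding small mussels raises the average — include it.

Yes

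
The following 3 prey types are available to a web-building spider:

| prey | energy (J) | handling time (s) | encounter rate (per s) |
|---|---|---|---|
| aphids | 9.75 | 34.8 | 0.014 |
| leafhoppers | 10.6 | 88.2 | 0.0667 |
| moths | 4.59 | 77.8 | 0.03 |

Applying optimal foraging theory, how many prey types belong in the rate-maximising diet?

2

Profitabilities (E/h, J/s): aphids 0.28, leafhoppers 0.12, moths 0.059. Add prey in this order while the next type's profitability exceeds the intake rate on those already taken.
Rate on top 1: 0.09178. leafhoppers: 0.12 > 0.09178 → include.
Rate on top 2: 0.1145. moths: 0.059 < 0.1145 → exclude; stop.
Optimal diet: aphids, leafhoppers — 2 of 3 types.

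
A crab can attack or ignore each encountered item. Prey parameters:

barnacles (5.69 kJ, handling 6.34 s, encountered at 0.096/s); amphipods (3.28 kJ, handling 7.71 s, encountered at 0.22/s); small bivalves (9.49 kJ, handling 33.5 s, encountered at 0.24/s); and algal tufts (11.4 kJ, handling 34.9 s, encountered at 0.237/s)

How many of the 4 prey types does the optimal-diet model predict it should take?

2

E/h in descending order: barnacles 0.897, amphipods 0.425, algal tufts 0.327, small bivalves 0.283 kJ/s. The optimal diet is the largest prefix of this list for which every included type satisfies E_i/h_i > R on the types above it.
Rate on top 1: 0.3396. amphipods: 0.425 > 0.3396 → include.
Rate on top 2: 0.3836. algal tufts: 0.327 < 0.3836 → exclude; stop.
Optimal diet: barnacles, amphipods — 2 of 4 types.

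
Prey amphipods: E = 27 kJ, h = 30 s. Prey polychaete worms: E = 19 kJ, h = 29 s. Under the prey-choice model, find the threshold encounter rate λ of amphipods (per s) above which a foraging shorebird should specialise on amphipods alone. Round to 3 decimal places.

0.089 per s

The zero-one rule: include polychaete worms iff E₂/h₂ > λE₁/(1+λh₁). Equality gives the switch point.
λE₁h₂ = E₂ + λE₂h₁ ⇒ λ = E₂/(E₁h₂ − E₂h₁) = 19/(783 − 570) = 0.0892 per s.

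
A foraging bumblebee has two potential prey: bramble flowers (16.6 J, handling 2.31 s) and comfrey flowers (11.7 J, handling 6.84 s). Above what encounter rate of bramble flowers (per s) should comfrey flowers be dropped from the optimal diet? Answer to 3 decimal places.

0.135 per s

The zero-one rule: include comfrey flowers iff E₂/h₂ > λE₁/(1+λh₁). Equality gives the switch point.
λE₁h₂ = E₂ + λE₂h₁ ⇒ λ = E₂/(E₁h₂ − E₂h₁) = 11.7/(113.5 − 27.03) = 0.1352 per s.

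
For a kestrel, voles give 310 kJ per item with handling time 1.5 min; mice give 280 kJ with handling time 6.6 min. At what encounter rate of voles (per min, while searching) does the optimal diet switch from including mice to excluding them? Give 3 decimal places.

0.172 per min

The zero-one rule: include mice iff E₂/h₂ > λE₁/(1+λh₁). Equality gives the switch point.
λE₁h₂ = E₂ + λE₂h₁ ⇒ λ = E₂/(E₁h₂ − E₂h₁) = 280/(2046 − 420) = 0.1722 per min.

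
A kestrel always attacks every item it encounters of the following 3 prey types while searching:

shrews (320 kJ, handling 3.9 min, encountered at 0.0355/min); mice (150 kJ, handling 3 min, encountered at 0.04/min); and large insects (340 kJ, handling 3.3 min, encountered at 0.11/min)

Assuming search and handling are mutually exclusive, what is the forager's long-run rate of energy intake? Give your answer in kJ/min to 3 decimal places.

R = Σλ_iE_i / (1 + Σλ_ih_i)
Numerator: 0.0355×320 + 0.04×150 + 0.11×340 = 54.76
Denominator: 1 + 0.0355×3.9 + 0.04×3 + 0.11×3.3 = 1.621
R = 54.76/1.621 = 33.77 kJ/min

33.772 kJ/min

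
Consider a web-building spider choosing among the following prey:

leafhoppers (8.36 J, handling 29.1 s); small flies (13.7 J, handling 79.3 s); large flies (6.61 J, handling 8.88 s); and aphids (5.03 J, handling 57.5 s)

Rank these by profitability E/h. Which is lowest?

In descending order of E/h:
large flies: 6.61/8.88 = 0.744 J/s
leafhoppers: 8.36/29.1 = 0.287 J/s
small flies: 13.7/79.3 = 0.173 J/s
aphids: 5.03/57.5 = 0.0875 J/s

aphids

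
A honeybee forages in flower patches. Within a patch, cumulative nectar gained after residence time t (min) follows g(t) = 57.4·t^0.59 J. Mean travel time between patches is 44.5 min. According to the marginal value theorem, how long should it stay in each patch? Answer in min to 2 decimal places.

By the marginal value theorem, leave when the instantaneous gain rate g'(t) equals the habitat-wide average g(t)/(T + t).
g'(t) = 0.59·57.4·t^-0.41. Setting 0.59·57.4·t^-0.41 = 57.4·t^0.59/(44.5+t) gives 0.59(44.5+t) = t, so 0.41·t = 0.59×44.5.
t* = 0.59×44.5/0.41 = 64.04 min.

64.04 min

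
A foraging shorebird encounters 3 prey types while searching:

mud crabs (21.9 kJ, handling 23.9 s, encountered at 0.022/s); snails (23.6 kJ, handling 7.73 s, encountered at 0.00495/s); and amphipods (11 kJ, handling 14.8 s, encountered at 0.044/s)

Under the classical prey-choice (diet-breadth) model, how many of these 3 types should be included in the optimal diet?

3

Rank by E/h (kJ/s): snails 3.05, mud crabs 0.916, amphipods 0.743. Include each in turn until the next type's E/h falls below the running intake rate.
Rate on top 1: 0.1125. mud crabs: 0.916 > 0.1125 → include.
Rate on top 2: 0.3827. amphipods: 0.743 > 0.3827 → include.
Optimal diet: snails, mud crabs, amphipods — 3 of 3 types.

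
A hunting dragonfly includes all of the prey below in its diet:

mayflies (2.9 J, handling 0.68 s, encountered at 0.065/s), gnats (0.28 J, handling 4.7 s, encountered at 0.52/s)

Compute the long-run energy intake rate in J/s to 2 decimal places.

Energy encountered per unit search time: 0.065×2.9 + 0.52×0.28 = 0.3341 J/s.
Handling time per unit search time: 0.065×0.68 + 0.52×4.7 = 2.488.
Rate = 0.3341/(1 + 2.488) = 0.09578 J/s.

0.10 J/s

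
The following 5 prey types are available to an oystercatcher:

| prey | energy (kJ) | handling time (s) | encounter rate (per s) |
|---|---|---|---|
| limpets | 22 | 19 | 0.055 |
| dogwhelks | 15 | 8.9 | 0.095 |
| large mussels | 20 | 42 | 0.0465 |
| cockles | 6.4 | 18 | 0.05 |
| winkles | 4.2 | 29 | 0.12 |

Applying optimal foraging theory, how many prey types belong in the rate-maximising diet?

Rank by E/h (kJ/s): dogwhelks 1.69, limpets 1.16, large mussels 0.476, cockles 0.356, winkles 0.145. Include each in turn until the next type's E/h falls below the running intake rate.
Rate on top 1: 0.7721. limpets: 1.16 > 0.7721 → include.
Rate on top 2: 0.9116. large mussels: 0.476 < 0.9116 → exclude; stop.
Optimal diet: dogwhelks, limpets — 2 of 5 types.

2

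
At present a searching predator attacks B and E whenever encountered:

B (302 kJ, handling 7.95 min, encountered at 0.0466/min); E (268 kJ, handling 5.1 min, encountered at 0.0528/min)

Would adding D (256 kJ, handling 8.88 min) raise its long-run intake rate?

Yes

On B and E alone, R = ΣλE/(1+Σλh) = 28.22/1.64 = 17.21 kJ/min.
D: E/h = 256/8.88 = 28.83 kJ/min.
Since 28.83 > R, including D increases the long-run rate.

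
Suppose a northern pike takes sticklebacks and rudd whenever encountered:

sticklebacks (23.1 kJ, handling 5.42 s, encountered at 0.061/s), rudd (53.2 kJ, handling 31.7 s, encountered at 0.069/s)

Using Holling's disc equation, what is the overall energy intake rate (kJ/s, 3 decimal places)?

R = (0.061×23.1 + 0.069×53.2) / (1 + 0.061×5.42 + 0.069×31.7) = 5.08/3.518 = 1.444 kJ/s.

1.444 kJ/s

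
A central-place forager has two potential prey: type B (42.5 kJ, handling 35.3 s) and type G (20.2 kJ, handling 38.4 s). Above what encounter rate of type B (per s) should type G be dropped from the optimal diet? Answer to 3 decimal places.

The zero-one rule: include type G iff E₂/h₂ > λE₁/(1+λh₁). Equality gives the switch point.
λE₁h₂ = E₂ + λE₂h₁ ⇒ λ = E₂/(E₁h₂ − E₂h₁) = 20.2/(1632 − 713.1) = 0.02198 per s.

0.022 per s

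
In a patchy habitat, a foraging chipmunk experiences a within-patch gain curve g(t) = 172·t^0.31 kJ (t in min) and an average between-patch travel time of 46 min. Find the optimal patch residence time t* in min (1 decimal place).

20.7 min

Maximise g(t)/(T+t): set derivative to zero → g'(t)(T+t) = g(t).
g'(t) = 0.31·172·t^-0.69. Setting 0.31·172·t^-0.69 = 172·t^0.31/(46+t) gives 0.31(46+t) = t, so 0.69·t = 0.31×46.
t* = 0.31×46/0.69 = 20.67 min.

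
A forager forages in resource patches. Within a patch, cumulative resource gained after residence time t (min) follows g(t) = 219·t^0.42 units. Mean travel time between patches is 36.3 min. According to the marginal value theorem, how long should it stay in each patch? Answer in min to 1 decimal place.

By the marginal value theorem, leave when the instantaneous gain rate g'(t) equals the habitat-wide average g(t)/(T + t).
g'(t) = 0.42·219·t^-0.58. Setting 0.42·219·t^-0.58 = 219·t^0.42/(36.3+t) gives 0.42(36.3+t) = t, so 0.58·t = 0.42×36.3.
t* = 0.42×36.3/0.58 = 26.29 min.

26.3 min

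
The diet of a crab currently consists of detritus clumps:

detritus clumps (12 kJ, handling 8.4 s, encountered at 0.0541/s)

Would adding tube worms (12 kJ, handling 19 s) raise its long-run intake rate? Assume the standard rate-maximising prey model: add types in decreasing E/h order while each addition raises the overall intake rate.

Yes

On detritus clumps alone, R = ΣλE/(1+Σλh) = 0.6492/1.454 = 0.4464 kJ/s.
Profitability of tube worms: 12/19 = 0.6316 kJ/s.
Since 0.6316 > R, including tube worms increases the long-run rate.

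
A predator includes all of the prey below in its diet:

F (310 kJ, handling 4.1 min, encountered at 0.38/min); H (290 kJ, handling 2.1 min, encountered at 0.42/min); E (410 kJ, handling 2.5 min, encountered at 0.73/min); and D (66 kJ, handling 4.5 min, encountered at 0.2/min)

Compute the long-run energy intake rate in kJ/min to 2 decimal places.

R = Σλ_iE_i / (1 + Σλ_ih_i)
Numerator: 0.38×310 + 0.42×290 + 0.73×410 + 0.2×66 = 552.1
Denominator: 1 + 0.38×4.1 + 0.42×2.1 + 0.73×2.5 + 0.2×4.5 = 6.165
R = 552.1/6.165 = 89.55 kJ/min

89.55 kJ/min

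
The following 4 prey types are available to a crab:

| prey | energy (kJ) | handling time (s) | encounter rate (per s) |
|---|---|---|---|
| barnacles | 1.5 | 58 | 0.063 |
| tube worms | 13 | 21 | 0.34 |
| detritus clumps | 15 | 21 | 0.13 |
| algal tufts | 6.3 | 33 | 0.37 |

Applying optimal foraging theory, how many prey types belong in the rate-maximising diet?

E/h in descending order: detritus clumps 0.714, tube worms 0.619, algal tufts 0.191, barnacles 0.0259 kJ/s. The optimal diet is the largest prefix of this list for which every included type satisfies E_i/h_i > R on the types above it.
Rate on top 1: 0.5228. tube worms: 0.619 > 0.5228 → include.
Rate on top 2: 0.586. algal tufts: 0.191 < 0.586 → exclude; stop.
Optimal diet: detritus clumps, tube worms — 2 of 4 types.

2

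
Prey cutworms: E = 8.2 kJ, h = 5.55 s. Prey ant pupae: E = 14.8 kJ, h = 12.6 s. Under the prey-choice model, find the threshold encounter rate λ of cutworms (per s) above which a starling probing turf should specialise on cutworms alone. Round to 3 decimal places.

0.699 per s

The zero-one rule: include ant pupae iff E₂/h₂ > λE₁/(1+λh₁). Equality gives the switch point.
λE₁h₂ = E₂ + λE₂h₁ ⇒ λ = E₂/(E₁h₂ − E₂h₁) = 14.8/(103.3 − 82.14) = 0.6988 per s.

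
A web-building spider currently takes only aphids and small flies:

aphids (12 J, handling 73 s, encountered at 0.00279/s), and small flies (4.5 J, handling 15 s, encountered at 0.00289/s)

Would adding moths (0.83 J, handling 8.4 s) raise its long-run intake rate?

Current rate: (0.00279×12 + 0.00289×4.5)/(1 + 0.00279×73 + 0.00289×15) = 0.03728 J/s.
moths: E/h = 0.83/8.4 = 0.09881 J/s.
0.09881 > 0.03728, so adding moths raises the average — include it.

Yes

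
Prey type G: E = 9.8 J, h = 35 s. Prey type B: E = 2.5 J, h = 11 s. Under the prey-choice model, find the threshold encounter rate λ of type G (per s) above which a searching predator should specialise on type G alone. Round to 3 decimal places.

The zero-one rule: include type B iff E₂/h₂ > λE₁/(1+λh₁). Equality gives the switch point.
λE₁h₂ = E₂ + λE₂h₁ ⇒ λ = E₂/(E₁h₂ − E₂h₁) = 2.5/(107.8 − 87.5) = 0.1232 per s.

0.123 per s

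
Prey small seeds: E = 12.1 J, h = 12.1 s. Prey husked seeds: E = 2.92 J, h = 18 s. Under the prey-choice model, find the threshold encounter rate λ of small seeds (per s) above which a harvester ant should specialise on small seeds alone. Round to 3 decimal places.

The zero-one rule: include husked seeds iff E₂/h₂ > λE₁/(1+λh₁). Equality gives the switch point.
λE₁h₂ = E₂ + λE₂h₁ ⇒ λ = E₂/(E₁h₂ − E₂h₁) = 2.92/(217.8 − 35.33) = 0.016 per s.

0.016 per s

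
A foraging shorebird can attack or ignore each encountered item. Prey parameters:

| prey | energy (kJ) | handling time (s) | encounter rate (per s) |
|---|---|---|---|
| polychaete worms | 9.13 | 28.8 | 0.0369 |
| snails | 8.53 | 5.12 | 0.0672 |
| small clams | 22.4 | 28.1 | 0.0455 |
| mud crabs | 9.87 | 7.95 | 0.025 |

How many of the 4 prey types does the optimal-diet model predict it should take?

Profitabilities (E/h, kJ/s): snails 1.67, mud crabs 1.24, small clams 0.797, polychaete worms 0.317. Add prey in this order while the next type's profitability exceeds the intake rate on those already taken.
Rate on top 1: 0.4265. mud crabs: 1.24 > 0.4265 → include.
Rate on top 2: 0.5315. small clams: 0.797 > 0.5315 → include.
Rate on top 3: 0.6519. polychaete worms: 0.317 < 0.6519 → exclude; stop.
Optimal diet: snails, mud crabs, small clams — 3 of 4 types.

3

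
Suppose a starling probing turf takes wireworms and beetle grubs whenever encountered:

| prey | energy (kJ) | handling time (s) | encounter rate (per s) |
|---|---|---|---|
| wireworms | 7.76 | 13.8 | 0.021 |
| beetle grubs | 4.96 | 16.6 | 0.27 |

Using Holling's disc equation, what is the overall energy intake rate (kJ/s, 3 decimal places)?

R = Σλ_iE_i / (1 + Σλ_ih_i)
Numerator: 0.021×7.76 + 0.27×4.96 = 1.502
Denominator: 1 + 0.021×13.8 + 0.27×16.6 = 5.772
R = 1.502/5.772 = 0.2603 kJ/s

0.260 kJ/s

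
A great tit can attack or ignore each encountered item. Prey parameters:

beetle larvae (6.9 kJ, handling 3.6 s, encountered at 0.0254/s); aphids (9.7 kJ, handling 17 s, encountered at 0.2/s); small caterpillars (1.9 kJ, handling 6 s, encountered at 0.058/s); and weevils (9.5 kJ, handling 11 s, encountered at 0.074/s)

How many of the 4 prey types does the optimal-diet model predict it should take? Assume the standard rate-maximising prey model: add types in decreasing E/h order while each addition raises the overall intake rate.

Profitabilities (E/h, kJ/s): beetle larvae 1.92, weevils 0.864, aphids 0.571, small caterpillars 0.317. Add prey in this order while the next type's profitability exceeds the intake rate on those already taken.
Rate on top 1: 0.1606. weevils: 0.864 > 0.1606 → include.
Rate on top 2: 0.4609. aphids: 0.571 > 0.4609 → include.
Rate on top 3: 0.5312. small caterpillars: 0.317 < 0.5312 → exclude; stop.
Optimal diet: beetle larvae, weevils, aphids — 3 of 4 types.

3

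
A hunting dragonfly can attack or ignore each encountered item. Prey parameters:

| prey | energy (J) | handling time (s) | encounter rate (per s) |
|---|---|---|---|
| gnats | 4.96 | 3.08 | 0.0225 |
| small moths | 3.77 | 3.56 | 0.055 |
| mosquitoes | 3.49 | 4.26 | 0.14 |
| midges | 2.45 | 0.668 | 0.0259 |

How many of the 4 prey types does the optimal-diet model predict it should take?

4

E/h in descending order: midges 3.67, gnats 1.61, small moths 1.06, mosquitoes 0.819 J/s. The optimal diet is the largest prefix of this list for which every included type satisfies E_i/h_i > R on the types above it.
Rate on top 1: 0.06238. gnats: 1.61 > 0.06238 → include.
Rate on top 2: 0.1611. small moths: 1.06 > 0.1611 → include.
Rate on top 3: 0.2982. mosquitoes: 0.819 > 0.2982 → include.
Optimal diet: midges, gnats, small moths, mosquitoes — 4 of 4 types.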